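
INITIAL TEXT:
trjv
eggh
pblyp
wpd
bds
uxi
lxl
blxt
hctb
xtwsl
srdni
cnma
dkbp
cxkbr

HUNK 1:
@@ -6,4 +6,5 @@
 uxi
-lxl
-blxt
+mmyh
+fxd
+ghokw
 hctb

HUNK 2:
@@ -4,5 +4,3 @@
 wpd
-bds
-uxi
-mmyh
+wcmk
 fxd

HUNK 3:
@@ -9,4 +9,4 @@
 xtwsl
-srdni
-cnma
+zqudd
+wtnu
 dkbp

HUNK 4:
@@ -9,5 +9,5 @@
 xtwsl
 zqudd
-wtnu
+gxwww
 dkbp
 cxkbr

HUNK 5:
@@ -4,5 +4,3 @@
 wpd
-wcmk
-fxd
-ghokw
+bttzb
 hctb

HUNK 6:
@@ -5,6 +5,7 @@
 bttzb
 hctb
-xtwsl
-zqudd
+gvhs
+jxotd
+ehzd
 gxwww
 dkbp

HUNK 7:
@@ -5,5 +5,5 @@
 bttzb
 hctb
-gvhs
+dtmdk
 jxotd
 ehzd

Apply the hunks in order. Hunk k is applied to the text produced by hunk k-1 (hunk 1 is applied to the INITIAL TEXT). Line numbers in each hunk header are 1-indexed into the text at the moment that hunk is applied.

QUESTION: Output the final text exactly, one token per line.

Answer: trjv
eggh
pblyp
wpd
bttzb
hctb
dtmdk
jxotd
ehzd
gxwww
dkbp
cxkbr

Derivation:
Hunk 1: at line 6 remove [lxl,blxt] add [mmyh,fxd,ghokw] -> 15 lines: trjv eggh pblyp wpd bds uxi mmyh fxd ghokw hctb xtwsl srdni cnma dkbp cxkbr
Hunk 2: at line 4 remove [bds,uxi,mmyh] add [wcmk] -> 13 lines: trjv eggh pblyp wpd wcmk fxd ghokw hctb xtwsl srdni cnma dkbp cxkbr
Hunk 3: at line 9 remove [srdni,cnma] add [zqudd,wtnu] -> 13 lines: trjv eggh pblyp wpd wcmk fxd ghokw hctb xtwsl zqudd wtnu dkbp cxkbr
Hunk 4: at line 9 remove [wtnu] add [gxwww] -> 13 lines: trjv eggh pblyp wpd wcmk fxd ghokw hctb xtwsl zqudd gxwww dkbp cxkbr
Hunk 5: at line 4 remove [wcmk,fxd,ghokw] add [bttzb] -> 11 lines: trjv eggh pblyp wpd bttzb hctb xtwsl zqudd gxwww dkbp cxkbr
Hunk 6: at line 5 remove [xtwsl,zqudd] add [gvhs,jxotd,ehzd] -> 12 lines: trjv eggh pblyp wpd bttzb hctb gvhs jxotd ehzd gxwww dkbp cxkbr
Hunk 7: at line 5 remove [gvhs] add [dtmdk] -> 12 lines: trjv eggh pblyp wpd bttzb hctb dtmdk jxotd ehzd gxwww dkbp cxkbr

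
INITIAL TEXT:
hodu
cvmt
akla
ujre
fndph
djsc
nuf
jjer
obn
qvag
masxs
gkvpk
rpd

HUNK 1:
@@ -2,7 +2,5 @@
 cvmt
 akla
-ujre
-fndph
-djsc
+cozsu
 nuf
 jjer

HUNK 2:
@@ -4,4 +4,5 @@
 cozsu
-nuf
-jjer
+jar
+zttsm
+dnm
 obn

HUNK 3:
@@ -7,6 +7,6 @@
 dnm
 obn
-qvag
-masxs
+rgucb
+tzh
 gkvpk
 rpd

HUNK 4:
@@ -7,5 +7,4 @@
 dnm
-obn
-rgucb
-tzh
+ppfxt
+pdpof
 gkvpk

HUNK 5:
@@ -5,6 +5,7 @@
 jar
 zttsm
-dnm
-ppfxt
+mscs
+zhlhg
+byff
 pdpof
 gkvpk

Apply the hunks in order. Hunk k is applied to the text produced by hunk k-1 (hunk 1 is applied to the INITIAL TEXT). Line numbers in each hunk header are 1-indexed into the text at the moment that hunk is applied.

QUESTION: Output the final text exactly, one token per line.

Answer: hodu
cvmt
akla
cozsu
jar
zttsm
mscs
zhlhg
byff
pdpof
gkvpk
rpd

Derivation:
Hunk 1: at line 2 remove [ujre,fndph,djsc] add [cozsu] -> 11 lines: hodu cvmt akla cozsu nuf jjer obn qvag masxs gkvpk rpd
Hunk 2: at line 4 remove [nuf,jjer] add [jar,zttsm,dnm] -> 12 lines: hodu cvmt akla cozsu jar zttsm dnm obn qvag masxs gkvpk rpd
Hunk 3: at line 7 remove [qvag,masxs] add [rgucb,tzh] -> 12 lines: hodu cvmt akla cozsu jar zttsm dnm obn rgucb tzh gkvpk rpd
Hunk 4: at line 7 remove [obn,rgucb,tzh] add [ppfxt,pdpof] -> 11 lines: hodu cvmt akla cozsu jar zttsm dnm ppfxt pdpof gkvpk rpd
Hunk 5: at line 5 remove [dnm,ppfxt] add [mscs,zhlhg,byff] -> 12 lines: hodu cvmt akla cozsu jar zttsm mscs zhlhg byff pdpof gkvpk rpd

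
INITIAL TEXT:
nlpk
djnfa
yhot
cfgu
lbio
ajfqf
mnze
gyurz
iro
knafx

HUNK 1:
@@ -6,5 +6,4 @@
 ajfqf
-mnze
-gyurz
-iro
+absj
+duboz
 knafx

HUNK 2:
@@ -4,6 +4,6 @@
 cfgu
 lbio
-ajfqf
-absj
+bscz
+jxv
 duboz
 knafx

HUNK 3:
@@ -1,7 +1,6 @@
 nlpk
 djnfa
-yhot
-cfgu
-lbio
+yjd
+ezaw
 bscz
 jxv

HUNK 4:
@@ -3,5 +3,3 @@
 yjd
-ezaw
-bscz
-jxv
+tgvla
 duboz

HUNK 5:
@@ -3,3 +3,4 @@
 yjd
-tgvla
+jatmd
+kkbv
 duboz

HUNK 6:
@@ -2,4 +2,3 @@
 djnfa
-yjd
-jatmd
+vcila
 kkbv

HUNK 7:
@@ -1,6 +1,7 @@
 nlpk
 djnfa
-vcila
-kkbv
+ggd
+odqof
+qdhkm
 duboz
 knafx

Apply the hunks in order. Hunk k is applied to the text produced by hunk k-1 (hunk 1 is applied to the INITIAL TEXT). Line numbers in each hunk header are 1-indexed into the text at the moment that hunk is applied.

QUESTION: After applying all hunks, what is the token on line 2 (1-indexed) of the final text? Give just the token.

Answer: djnfa

Derivation:
Hunk 1: at line 6 remove [mnze,gyurz,iro] add [absj,duboz] -> 9 lines: nlpk djnfa yhot cfgu lbio ajfqf absj duboz knafx
Hunk 2: at line 4 remove [ajfqf,absj] add [bscz,jxv] -> 9 lines: nlpk djnfa yhot cfgu lbio bscz jxv duboz knafx
Hunk 3: at line 1 remove [yhot,cfgu,lbio] add [yjd,ezaw] -> 8 lines: nlpk djnfa yjd ezaw bscz jxv duboz knafx
Hunk 4: at line 3 remove [ezaw,bscz,jxv] add [tgvla] -> 6 lines: nlpk djnfa yjd tgvla duboz knafx
Hunk 5: at line 3 remove [tgvla] add [jatmd,kkbv] -> 7 lines: nlpk djnfa yjd jatmd kkbv duboz knafx
Hunk 6: at line 2 remove [yjd,jatmd] add [vcila] -> 6 lines: nlpk djnfa vcila kkbv duboz knafx
Hunk 7: at line 1 remove [vcila,kkbv] add [ggd,odqof,qdhkm] -> 7 lines: nlpk djnfa ggd odqof qdhkm duboz knafx
Final line 2: djnfa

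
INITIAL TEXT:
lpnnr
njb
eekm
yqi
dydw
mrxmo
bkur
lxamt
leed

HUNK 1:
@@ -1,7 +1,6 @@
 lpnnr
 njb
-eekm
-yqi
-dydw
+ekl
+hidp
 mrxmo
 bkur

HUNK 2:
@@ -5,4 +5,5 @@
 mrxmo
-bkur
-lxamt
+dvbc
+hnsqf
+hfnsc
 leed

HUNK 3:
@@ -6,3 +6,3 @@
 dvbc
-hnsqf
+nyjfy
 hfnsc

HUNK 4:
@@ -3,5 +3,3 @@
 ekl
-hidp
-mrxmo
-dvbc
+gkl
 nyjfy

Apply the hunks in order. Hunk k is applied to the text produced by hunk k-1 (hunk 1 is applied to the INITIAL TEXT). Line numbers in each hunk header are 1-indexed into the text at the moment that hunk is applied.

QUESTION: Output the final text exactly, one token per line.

Answer: lpnnr
njb
ekl
gkl
nyjfy
hfnsc
leed

Derivation:
Hunk 1: at line 1 remove [eekm,yqi,dydw] add [ekl,hidp] -> 8 lines: lpnnr njb ekl hidp mrxmo bkur lxamt leed
Hunk 2: at line 5 remove [bkur,lxamt] add [dvbc,hnsqf,hfnsc] -> 9 lines: lpnnr njb ekl hidp mrxmo dvbc hnsqf hfnsc leed
Hunk 3: at line 6 remove [hnsqf] add [nyjfy] -> 9 lines: lpnnr njb ekl hidp mrxmo dvbc nyjfy hfnsc leed
Hunk 4: at line 3 remove [hidp,mrxmo,dvbc] add [gkl] -> 7 lines: lpnnr njb ekl gkl nyjfy hfnsc leed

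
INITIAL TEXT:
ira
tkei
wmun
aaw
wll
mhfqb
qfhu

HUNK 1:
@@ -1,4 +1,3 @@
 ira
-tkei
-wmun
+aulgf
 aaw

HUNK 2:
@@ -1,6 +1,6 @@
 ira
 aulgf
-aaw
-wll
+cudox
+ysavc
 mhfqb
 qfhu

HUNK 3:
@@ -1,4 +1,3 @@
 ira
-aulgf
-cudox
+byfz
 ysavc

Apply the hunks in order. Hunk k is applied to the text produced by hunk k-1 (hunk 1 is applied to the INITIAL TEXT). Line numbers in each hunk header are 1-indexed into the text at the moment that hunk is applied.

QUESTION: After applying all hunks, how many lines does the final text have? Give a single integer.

Answer: 5

Derivation:
Hunk 1: at line 1 remove [tkei,wmun] add [aulgf] -> 6 lines: ira aulgf aaw wll mhfqb qfhu
Hunk 2: at line 1 remove [aaw,wll] add [cudox,ysavc] -> 6 lines: ira aulgf cudox ysavc mhfqb qfhu
Hunk 3: at line 1 remove [aulgf,cudox] add [byfz] -> 5 lines: ira byfz ysavc mhfqb qfhu
Final line count: 5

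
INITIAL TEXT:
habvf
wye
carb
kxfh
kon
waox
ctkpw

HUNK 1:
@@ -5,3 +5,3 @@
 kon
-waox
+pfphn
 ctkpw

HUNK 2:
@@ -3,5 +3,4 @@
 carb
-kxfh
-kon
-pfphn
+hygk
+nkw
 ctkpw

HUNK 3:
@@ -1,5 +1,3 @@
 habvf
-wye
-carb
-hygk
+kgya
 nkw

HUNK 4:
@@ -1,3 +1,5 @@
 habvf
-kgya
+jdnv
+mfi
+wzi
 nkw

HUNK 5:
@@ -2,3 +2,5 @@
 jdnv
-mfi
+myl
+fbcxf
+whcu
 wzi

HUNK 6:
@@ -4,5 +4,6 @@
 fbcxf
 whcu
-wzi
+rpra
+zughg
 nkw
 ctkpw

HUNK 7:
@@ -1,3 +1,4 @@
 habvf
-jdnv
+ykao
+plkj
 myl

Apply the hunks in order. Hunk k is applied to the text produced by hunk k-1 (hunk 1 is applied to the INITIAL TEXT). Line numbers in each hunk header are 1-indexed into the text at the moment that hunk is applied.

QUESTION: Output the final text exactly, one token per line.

Answer: habvf
ykao
plkj
myl
fbcxf
whcu
rpra
zughg
nkw
ctkpw

Derivation:
Hunk 1: at line 5 remove [waox] add [pfphn] -> 7 lines: habvf wye carb kxfh kon pfphn ctkpw
Hunk 2: at line 3 remove [kxfh,kon,pfphn] add [hygk,nkw] -> 6 lines: habvf wye carb hygk nkw ctkpw
Hunk 3: at line 1 remove [wye,carb,hygk] add [kgya] -> 4 lines: habvf kgya nkw ctkpw
Hunk 4: at line 1 remove [kgya] add [jdnv,mfi,wzi] -> 6 lines: habvf jdnv mfi wzi nkw ctkpw
Hunk 5: at line 2 remove [mfi] add [myl,fbcxf,whcu] -> 8 lines: habvf jdnv myl fbcxf whcu wzi nkw ctkpw
Hunk 6: at line 4 remove [wzi] add [rpra,zughg] -> 9 lines: habvf jdnv myl fbcxf whcu rpra zughg nkw ctkpw
Hunk 7: at line 1 remove [jdnv] add [ykao,plkj] -> 10 lines: habvf ykao plkj myl fbcxf whcu rpra zughg nkw ctkpw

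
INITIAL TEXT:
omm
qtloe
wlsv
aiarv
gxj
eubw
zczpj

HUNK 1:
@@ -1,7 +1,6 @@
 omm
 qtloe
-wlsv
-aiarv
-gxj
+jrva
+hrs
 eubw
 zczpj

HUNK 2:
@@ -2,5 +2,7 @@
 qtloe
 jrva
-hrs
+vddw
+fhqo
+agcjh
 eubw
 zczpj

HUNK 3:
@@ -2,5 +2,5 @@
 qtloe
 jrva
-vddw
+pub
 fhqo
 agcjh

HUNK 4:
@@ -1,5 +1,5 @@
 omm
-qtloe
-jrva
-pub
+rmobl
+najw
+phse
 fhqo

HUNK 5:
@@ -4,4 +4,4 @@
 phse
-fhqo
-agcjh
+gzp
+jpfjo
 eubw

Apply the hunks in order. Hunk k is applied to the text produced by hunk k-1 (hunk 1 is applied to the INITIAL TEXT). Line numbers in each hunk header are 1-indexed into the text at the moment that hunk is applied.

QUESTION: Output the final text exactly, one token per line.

Answer: omm
rmobl
najw
phse
gzp
jpfjo
eubw
zczpj

Derivation:
Hunk 1: at line 1 remove [wlsv,aiarv,gxj] add [jrva,hrs] -> 6 lines: omm qtloe jrva hrs eubw zczpj
Hunk 2: at line 2 remove [hrs] add [vddw,fhqo,agcjh] -> 8 lines: omm qtloe jrva vddw fhqo agcjh eubw zczpj
Hunk 3: at line 2 remove [vddw] add [pub] -> 8 lines: omm qtloe jrva pub fhqo agcjh eubw zczpj
Hunk 4: at line 1 remove [qtloe,jrva,pub] add [rmobl,najw,phse] -> 8 lines: omm rmobl najw phse fhqo agcjh eubw zczpj
Hunk 5: at line 4 remove [fhqo,agcjh] add [gzp,jpfjo] -> 8 lines: omm rmobl najw phse gzp jpfjo eubw zczpj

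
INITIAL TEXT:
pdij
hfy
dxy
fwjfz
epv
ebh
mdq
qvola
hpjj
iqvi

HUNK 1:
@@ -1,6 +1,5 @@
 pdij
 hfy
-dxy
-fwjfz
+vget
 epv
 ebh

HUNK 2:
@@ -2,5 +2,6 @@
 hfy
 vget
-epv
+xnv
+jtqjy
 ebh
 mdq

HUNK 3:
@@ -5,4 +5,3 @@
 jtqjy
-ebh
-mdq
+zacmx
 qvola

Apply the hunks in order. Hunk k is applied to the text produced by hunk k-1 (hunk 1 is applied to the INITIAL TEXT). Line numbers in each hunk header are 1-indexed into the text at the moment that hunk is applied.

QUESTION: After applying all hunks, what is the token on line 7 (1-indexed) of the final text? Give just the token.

Answer: qvola

Derivation:
Hunk 1: at line 1 remove [dxy,fwjfz] add [vget] -> 9 lines: pdij hfy vget epv ebh mdq qvola hpjj iqvi
Hunk 2: at line 2 remove [epv] add [xnv,jtqjy] -> 10 lines: pdij hfy vget xnv jtqjy ebh mdq qvola hpjj iqvi
Hunk 3: at line 5 remove [ebh,mdq] add [zacmx] -> 9 lines: pdij hfy vget xnv jtqjy zacmx qvola hpjj iqvi
Final line 7: qvola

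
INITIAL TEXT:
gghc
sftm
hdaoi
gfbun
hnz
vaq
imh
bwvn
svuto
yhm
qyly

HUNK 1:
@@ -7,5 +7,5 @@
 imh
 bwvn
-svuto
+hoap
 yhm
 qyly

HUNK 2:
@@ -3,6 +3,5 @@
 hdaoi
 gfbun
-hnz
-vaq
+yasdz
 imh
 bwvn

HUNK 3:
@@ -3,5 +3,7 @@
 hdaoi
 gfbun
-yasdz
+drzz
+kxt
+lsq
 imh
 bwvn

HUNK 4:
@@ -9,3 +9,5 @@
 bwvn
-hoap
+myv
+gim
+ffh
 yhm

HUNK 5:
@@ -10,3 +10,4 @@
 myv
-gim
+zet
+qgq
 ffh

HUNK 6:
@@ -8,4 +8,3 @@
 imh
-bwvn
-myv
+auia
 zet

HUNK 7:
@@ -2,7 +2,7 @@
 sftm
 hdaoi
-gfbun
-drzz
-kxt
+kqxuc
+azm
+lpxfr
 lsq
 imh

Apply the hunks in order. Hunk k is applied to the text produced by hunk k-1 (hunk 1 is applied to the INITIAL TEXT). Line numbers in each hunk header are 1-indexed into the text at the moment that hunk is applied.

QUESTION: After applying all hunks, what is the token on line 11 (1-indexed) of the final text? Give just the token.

Answer: qgq

Derivation:
Hunk 1: at line 7 remove [svuto] add [hoap] -> 11 lines: gghc sftm hdaoi gfbun hnz vaq imh bwvn hoap yhm qyly
Hunk 2: at line 3 remove [hnz,vaq] add [yasdz] -> 10 lines: gghc sftm hdaoi gfbun yasdz imh bwvn hoap yhm qyly
Hunk 3: at line 3 remove [yasdz] add [drzz,kxt,lsq] -> 12 lines: gghc sftm hdaoi gfbun drzz kxt lsq imh bwvn hoap yhm qyly
Hunk 4: at line 9 remove [hoap] add [myv,gim,ffh] -> 14 lines: gghc sftm hdaoi gfbun drzz kxt lsq imh bwvn myv gim ffh yhm qyly
Hunk 5: at line 10 remove [gim] add [zet,qgq] -> 15 lines: gghc sftm hdaoi gfbun drzz kxt lsq imh bwvn myv zet qgq ffh yhm qyly
Hunk 6: at line 8 remove [bwvn,myv] add [auia] -> 14 lines: gghc sftm hdaoi gfbun drzz kxt lsq imh auia zet qgq ffh yhm qyly
Hunk 7: at line 2 remove [gfbun,drzz,kxt] add [kqxuc,azm,lpxfr] -> 14 lines: gghc sftm hdaoi kqxuc azm lpxfr lsq imh auia zet qgq ffh yhm qyly
Final line 11: qgq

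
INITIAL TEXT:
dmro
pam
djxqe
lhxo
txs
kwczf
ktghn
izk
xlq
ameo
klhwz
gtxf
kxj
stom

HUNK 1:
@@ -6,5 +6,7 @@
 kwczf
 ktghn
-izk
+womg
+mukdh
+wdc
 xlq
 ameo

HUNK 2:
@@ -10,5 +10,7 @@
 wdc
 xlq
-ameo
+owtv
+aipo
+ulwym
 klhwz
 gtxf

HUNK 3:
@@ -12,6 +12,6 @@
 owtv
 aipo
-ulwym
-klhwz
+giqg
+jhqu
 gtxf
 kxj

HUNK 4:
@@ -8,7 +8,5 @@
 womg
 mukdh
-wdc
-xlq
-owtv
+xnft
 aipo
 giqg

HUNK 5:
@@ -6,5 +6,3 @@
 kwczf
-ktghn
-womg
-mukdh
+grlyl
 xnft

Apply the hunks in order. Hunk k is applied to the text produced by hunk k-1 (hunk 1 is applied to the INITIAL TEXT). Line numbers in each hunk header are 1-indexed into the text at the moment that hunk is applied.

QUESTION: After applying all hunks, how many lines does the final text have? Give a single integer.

Answer: 14

Derivation:
Hunk 1: at line 6 remove [izk] add [womg,mukdh,wdc] -> 16 lines: dmro pam djxqe lhxo txs kwczf ktghn womg mukdh wdc xlq ameo klhwz gtxf kxj stom
Hunk 2: at line 10 remove [ameo] add [owtv,aipo,ulwym] -> 18 lines: dmro pam djxqe lhxo txs kwczf ktghn womg mukdh wdc xlq owtv aipo ulwym klhwz gtxf kxj stom
Hunk 3: at line 12 remove [ulwym,klhwz] add [giqg,jhqu] -> 18 lines: dmro pam djxqe lhxo txs kwczf ktghn womg mukdh wdc xlq owtv aipo giqg jhqu gtxf kxj stom
Hunk 4: at line 8 remove [wdc,xlq,owtv] add [xnft] -> 16 lines: dmro pam djxqe lhxo txs kwczf ktghn womg mukdh xnft aipo giqg jhqu gtxf kxj stom
Hunk 5: at line 6 remove [ktghn,womg,mukdh] add [grlyl] -> 14 lines: dmro pam djxqe lhxo txs kwczf grlyl xnft aipo giqg jhqu gtxf kxj stom
Final line count: 14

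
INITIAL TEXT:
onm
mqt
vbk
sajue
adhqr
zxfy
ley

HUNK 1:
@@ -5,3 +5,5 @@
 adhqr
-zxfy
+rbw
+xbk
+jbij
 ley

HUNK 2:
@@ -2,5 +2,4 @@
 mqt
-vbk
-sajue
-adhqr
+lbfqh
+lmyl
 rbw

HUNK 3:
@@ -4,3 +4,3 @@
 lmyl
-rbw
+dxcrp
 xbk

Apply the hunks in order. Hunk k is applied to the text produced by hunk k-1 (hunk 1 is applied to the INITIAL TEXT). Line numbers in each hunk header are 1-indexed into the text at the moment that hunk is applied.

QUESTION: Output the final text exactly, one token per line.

Answer: onm
mqt
lbfqh
lmyl
dxcrp
xbk
jbij
ley

Derivation:
Hunk 1: at line 5 remove [zxfy] add [rbw,xbk,jbij] -> 9 lines: onm mqt vbk sajue adhqr rbw xbk jbij ley
Hunk 2: at line 2 remove [vbk,sajue,adhqr] add [lbfqh,lmyl] -> 8 lines: onm mqt lbfqh lmyl rbw xbk jbij ley
Hunk 3: at line 4 remove [rbw] add [dxcrp] -> 8 lines: onm mqt lbfqh lmyl dxcrp xbk jbij ley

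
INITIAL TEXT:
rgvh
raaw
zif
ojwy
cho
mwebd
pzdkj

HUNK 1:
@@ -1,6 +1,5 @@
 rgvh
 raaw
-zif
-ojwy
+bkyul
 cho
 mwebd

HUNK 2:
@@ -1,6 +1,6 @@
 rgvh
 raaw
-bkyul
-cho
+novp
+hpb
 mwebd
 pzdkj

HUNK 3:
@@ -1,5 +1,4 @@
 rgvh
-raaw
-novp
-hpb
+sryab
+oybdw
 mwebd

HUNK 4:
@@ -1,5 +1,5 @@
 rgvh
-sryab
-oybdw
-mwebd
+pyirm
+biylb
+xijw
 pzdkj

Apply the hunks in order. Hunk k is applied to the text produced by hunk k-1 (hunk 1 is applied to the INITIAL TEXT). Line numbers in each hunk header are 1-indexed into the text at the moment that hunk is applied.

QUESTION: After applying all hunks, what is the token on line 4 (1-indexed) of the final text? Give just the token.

Hunk 1: at line 1 remove [zif,ojwy] add [bkyul] -> 6 lines: rgvh raaw bkyul cho mwebd pzdkj
Hunk 2: at line 1 remove [bkyul,cho] add [novp,hpb] -> 6 lines: rgvh raaw novp hpb mwebd pzdkj
Hunk 3: at line 1 remove [raaw,novp,hpb] add [sryab,oybdw] -> 5 lines: rgvh sryab oybdw mwebd pzdkj
Hunk 4: at line 1 remove [sryab,oybdw,mwebd] add [pyirm,biylb,xijw] -> 5 lines: rgvh pyirm biylb xijw pzdkj
Final line 4: xijw

Answer: xijw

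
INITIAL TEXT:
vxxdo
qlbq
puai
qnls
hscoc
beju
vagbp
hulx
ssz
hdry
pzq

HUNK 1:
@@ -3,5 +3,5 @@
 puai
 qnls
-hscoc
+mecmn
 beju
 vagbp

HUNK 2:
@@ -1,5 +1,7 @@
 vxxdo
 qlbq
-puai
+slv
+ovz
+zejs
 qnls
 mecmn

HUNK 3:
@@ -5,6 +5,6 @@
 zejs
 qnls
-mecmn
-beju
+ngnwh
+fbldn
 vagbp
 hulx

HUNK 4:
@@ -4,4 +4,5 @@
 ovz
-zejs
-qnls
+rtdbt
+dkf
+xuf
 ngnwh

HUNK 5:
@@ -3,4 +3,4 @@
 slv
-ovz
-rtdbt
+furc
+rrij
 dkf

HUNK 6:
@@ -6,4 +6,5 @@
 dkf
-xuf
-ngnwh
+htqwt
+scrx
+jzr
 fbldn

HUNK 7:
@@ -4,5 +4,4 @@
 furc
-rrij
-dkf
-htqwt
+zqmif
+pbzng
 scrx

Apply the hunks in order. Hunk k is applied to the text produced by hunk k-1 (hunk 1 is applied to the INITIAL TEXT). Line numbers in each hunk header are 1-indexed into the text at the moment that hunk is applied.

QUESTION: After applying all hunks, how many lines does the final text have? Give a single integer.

Answer: 14

Derivation:
Hunk 1: at line 3 remove [hscoc] add [mecmn] -> 11 lines: vxxdo qlbq puai qnls mecmn beju vagbp hulx ssz hdry pzq
Hunk 2: at line 1 remove [puai] add [slv,ovz,zejs] -> 13 lines: vxxdo qlbq slv ovz zejs qnls mecmn beju vagbp hulx ssz hdry pzq
Hunk 3: at line 5 remove [mecmn,beju] add [ngnwh,fbldn] -> 13 lines: vxxdo qlbq slv ovz zejs qnls ngnwh fbldn vagbp hulx ssz hdry pzq
Hunk 4: at line 4 remove [zejs,qnls] add [rtdbt,dkf,xuf] -> 14 lines: vxxdo qlbq slv ovz rtdbt dkf xuf ngnwh fbldn vagbp hulx ssz hdry pzq
Hunk 5: at line 3 remove [ovz,rtdbt] add [furc,rrij] -> 14 lines: vxxdo qlbq slv furc rrij dkf xuf ngnwh fbldn vagbp hulx ssz hdry pzq
Hunk 6: at line 6 remove [xuf,ngnwh] add [htqwt,scrx,jzr] -> 15 lines: vxxdo qlbq slv furc rrij dkf htqwt scrx jzr fbldn vagbp hulx ssz hdry pzq
Hunk 7: at line 4 remove [rrij,dkf,htqwt] add [zqmif,pbzng] -> 14 lines: vxxdo qlbq slv furc zqmif pbzng scrx jzr fbldn vagbp hulx ssz hdry pzq
Final line count: 14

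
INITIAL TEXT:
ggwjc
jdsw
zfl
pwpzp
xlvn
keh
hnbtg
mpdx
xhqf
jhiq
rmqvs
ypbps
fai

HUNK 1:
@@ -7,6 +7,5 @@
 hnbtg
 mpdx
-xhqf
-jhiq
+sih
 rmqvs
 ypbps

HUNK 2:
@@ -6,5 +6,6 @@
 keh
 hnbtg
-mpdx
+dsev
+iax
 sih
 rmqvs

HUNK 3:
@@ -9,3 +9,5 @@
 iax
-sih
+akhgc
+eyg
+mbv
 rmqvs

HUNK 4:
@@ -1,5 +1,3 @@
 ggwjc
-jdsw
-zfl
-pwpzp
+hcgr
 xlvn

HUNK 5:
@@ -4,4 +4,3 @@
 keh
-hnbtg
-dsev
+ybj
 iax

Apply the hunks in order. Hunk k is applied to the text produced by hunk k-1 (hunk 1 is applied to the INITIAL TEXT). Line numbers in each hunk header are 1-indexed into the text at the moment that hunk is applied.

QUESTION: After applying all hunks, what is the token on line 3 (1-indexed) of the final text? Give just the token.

Hunk 1: at line 7 remove [xhqf,jhiq] add [sih] -> 12 lines: ggwjc jdsw zfl pwpzp xlvn keh hnbtg mpdx sih rmqvs ypbps fai
Hunk 2: at line 6 remove [mpdx] add [dsev,iax] -> 13 lines: ggwjc jdsw zfl pwpzp xlvn keh hnbtg dsev iax sih rmqvs ypbps fai
Hunk 3: at line 9 remove [sih] add [akhgc,eyg,mbv] -> 15 lines: ggwjc jdsw zfl pwpzp xlvn keh hnbtg dsev iax akhgc eyg mbv rmqvs ypbps fai
Hunk 4: at line 1 remove [jdsw,zfl,pwpzp] add [hcgr] -> 13 lines: ggwjc hcgr xlvn keh hnbtg dsev iax akhgc eyg mbv rmqvs ypbps fai
Hunk 5: at line 4 remove [hnbtg,dsev] add [ybj] -> 12 lines: ggwjc hcgr xlvn keh ybj iax akhgc eyg mbv rmqvs ypbps fai
Final line 3: xlvn

Answer: xlvn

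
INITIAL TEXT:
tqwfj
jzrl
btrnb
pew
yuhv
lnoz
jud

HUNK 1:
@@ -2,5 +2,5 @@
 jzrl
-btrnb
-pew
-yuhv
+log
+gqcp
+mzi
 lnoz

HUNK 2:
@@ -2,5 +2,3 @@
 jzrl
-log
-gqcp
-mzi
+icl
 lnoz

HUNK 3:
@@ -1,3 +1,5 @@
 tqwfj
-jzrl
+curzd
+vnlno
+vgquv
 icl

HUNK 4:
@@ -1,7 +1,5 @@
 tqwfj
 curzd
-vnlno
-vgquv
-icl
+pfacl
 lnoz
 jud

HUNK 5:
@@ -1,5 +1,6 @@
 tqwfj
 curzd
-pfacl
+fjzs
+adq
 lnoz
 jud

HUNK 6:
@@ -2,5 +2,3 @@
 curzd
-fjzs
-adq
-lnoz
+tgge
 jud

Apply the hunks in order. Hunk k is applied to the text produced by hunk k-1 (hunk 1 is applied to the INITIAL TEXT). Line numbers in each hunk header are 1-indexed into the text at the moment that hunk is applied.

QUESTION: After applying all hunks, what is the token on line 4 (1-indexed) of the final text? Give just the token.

Answer: jud

Derivation:
Hunk 1: at line 2 remove [btrnb,pew,yuhv] add [log,gqcp,mzi] -> 7 lines: tqwfj jzrl log gqcp mzi lnoz jud
Hunk 2: at line 2 remove [log,gqcp,mzi] add [icl] -> 5 lines: tqwfj jzrl icl lnoz jud
Hunk 3: at line 1 remove [jzrl] add [curzd,vnlno,vgquv] -> 7 lines: tqwfj curzd vnlno vgquv icl lnoz jud
Hunk 4: at line 1 remove [vnlno,vgquv,icl] add [pfacl] -> 5 lines: tqwfj curzd pfacl lnoz jud
Hunk 5: at line 1 remove [pfacl] add [fjzs,adq] -> 6 lines: tqwfj curzd fjzs adq lnoz jud
Hunk 6: at line 2 remove [fjzs,adq,lnoz] add [tgge] -> 4 lines: tqwfj curzd tgge jud
Final line 4: jud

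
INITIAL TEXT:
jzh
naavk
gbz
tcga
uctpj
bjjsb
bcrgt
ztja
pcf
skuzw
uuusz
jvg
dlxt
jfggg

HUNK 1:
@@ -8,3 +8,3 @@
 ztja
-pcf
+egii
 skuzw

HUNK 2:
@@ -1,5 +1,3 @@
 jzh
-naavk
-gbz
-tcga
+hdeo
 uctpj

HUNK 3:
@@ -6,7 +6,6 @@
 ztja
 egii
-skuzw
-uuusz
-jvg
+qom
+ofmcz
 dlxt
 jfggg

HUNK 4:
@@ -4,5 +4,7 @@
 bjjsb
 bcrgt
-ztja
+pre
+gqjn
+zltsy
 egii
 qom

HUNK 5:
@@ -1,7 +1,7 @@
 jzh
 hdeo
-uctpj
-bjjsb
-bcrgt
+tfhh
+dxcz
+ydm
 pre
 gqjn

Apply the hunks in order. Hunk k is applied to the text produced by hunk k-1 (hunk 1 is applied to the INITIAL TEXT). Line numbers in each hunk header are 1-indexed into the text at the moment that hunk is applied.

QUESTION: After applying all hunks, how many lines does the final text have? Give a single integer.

Hunk 1: at line 8 remove [pcf] add [egii] -> 14 lines: jzh naavk gbz tcga uctpj bjjsb bcrgt ztja egii skuzw uuusz jvg dlxt jfggg
Hunk 2: at line 1 remove [naavk,gbz,tcga] add [hdeo] -> 12 lines: jzh hdeo uctpj bjjsb bcrgt ztja egii skuzw uuusz jvg dlxt jfggg
Hunk 3: at line 6 remove [skuzw,uuusz,jvg] add [qom,ofmcz] -> 11 lines: jzh hdeo uctpj bjjsb bcrgt ztja egii qom ofmcz dlxt jfggg
Hunk 4: at line 4 remove [ztja] add [pre,gqjn,zltsy] -> 13 lines: jzh hdeo uctpj bjjsb bcrgt pre gqjn zltsy egii qom ofmcz dlxt jfggg
Hunk 5: at line 1 remove [uctpj,bjjsb,bcrgt] add [tfhh,dxcz,ydm] -> 13 lines: jzh hdeo tfhh dxcz ydm pre gqjn zltsy egii qom ofmcz dlxt jfggg
Final line count: 13

Answer: 13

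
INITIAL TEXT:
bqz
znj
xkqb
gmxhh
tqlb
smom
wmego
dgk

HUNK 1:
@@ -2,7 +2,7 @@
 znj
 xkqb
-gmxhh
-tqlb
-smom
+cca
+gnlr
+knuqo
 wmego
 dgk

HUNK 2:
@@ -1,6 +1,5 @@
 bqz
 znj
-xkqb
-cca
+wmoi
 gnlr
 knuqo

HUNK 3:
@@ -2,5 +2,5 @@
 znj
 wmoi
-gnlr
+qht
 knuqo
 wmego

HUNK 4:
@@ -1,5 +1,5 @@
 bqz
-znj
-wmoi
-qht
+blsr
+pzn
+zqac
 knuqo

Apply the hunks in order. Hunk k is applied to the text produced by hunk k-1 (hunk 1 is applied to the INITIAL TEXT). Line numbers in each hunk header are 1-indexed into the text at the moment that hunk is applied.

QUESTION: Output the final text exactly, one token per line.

Hunk 1: at line 2 remove [gmxhh,tqlb,smom] add [cca,gnlr,knuqo] -> 8 lines: bqz znj xkqb cca gnlr knuqo wmego dgk
Hunk 2: at line 1 remove [xkqb,cca] add [wmoi] -> 7 lines: bqz znj wmoi gnlr knuqo wmego dgk
Hunk 3: at line 2 remove [gnlr] add [qht] -> 7 lines: bqz znj wmoi qht knuqo wmego dgk
Hunk 4: at line 1 remove [znj,wmoi,qht] add [blsr,pzn,zqac] -> 7 lines: bqz blsr pzn zqac knuqo wmego dgk

Answer: bqz
blsr
pzn
zqac
knuqo
wmego
dgk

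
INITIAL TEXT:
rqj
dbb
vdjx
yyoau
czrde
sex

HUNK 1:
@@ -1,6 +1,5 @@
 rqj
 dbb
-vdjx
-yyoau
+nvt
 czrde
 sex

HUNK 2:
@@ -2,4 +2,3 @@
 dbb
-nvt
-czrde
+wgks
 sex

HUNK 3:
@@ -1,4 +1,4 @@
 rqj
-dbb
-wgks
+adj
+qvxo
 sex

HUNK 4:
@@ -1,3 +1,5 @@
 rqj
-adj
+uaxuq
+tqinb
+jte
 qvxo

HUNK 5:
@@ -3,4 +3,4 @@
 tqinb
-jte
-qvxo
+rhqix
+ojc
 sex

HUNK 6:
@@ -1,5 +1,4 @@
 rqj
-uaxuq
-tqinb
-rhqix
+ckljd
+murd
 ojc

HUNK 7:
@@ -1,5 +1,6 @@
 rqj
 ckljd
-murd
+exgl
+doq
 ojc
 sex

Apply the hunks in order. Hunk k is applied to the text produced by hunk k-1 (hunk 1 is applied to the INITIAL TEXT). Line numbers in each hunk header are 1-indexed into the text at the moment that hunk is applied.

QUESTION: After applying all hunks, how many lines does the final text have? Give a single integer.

Answer: 6

Derivation:
Hunk 1: at line 1 remove [vdjx,yyoau] add [nvt] -> 5 lines: rqj dbb nvt czrde sex
Hunk 2: at line 2 remove [nvt,czrde] add [wgks] -> 4 lines: rqj dbb wgks sex
Hunk 3: at line 1 remove [dbb,wgks] add [adj,qvxo] -> 4 lines: rqj adj qvxo sex
Hunk 4: at line 1 remove [adj] add [uaxuq,tqinb,jte] -> 6 lines: rqj uaxuq tqinb jte qvxo sex
Hunk 5: at line 3 remove [jte,qvxo] add [rhqix,ojc] -> 6 lines: rqj uaxuq tqinb rhqix ojc sex
Hunk 6: at line 1 remove [uaxuq,tqinb,rhqix] add [ckljd,murd] -> 5 lines: rqj ckljd murd ojc sex
Hunk 7: at line 1 remove [murd] add [exgl,doq] -> 6 lines: rqj ckljd exgl doq ojc sex
Final line count: 6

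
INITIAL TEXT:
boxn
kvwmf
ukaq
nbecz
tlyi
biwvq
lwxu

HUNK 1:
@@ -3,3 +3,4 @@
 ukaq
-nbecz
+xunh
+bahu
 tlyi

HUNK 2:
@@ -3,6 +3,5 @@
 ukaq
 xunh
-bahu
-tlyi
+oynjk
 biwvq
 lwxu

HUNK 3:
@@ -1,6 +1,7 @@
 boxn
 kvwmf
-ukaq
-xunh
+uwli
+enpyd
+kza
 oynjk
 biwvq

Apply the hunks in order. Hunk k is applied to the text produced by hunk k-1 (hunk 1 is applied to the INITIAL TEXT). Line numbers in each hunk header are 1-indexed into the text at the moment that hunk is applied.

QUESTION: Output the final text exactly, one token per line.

Answer: boxn
kvwmf
uwli
enpyd
kza
oynjk
biwvq
lwxu

Derivation:
Hunk 1: at line 3 remove [nbecz] add [xunh,bahu] -> 8 lines: boxn kvwmf ukaq xunh bahu tlyi biwvq lwxu
Hunk 2: at line 3 remove [bahu,tlyi] add [oynjk] -> 7 lines: boxn kvwmf ukaq xunh oynjk biwvq lwxu
Hunk 3: at line 1 remove [ukaq,xunh] add [uwli,enpyd,kza] -> 8 lines: boxn kvwmf uwli enpyd kza oynjk biwvq lwxu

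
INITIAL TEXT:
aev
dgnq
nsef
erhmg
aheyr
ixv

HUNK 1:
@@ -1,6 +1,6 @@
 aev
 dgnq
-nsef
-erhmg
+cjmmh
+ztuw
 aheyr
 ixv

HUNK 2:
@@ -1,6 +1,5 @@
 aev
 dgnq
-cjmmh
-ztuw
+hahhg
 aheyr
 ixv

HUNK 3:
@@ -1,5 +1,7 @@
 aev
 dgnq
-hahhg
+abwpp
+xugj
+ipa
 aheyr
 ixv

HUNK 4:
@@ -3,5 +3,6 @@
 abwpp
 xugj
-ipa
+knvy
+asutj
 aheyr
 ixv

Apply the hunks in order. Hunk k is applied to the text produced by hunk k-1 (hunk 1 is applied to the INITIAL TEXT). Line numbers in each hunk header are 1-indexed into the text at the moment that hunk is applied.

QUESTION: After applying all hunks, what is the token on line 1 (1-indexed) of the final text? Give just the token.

Answer: aev

Derivation:
Hunk 1: at line 1 remove [nsef,erhmg] add [cjmmh,ztuw] -> 6 lines: aev dgnq cjmmh ztuw aheyr ixv
Hunk 2: at line 1 remove [cjmmh,ztuw] add [hahhg] -> 5 lines: aev dgnq hahhg aheyr ixv
Hunk 3: at line 1 remove [hahhg] add [abwpp,xugj,ipa] -> 7 lines: aev dgnq abwpp xugj ipa aheyr ixv
Hunk 4: at line 3 remove [ipa] add [knvy,asutj] -> 8 lines: aev dgnq abwpp xugj knvy asutj aheyr ixv
Final line 1: aev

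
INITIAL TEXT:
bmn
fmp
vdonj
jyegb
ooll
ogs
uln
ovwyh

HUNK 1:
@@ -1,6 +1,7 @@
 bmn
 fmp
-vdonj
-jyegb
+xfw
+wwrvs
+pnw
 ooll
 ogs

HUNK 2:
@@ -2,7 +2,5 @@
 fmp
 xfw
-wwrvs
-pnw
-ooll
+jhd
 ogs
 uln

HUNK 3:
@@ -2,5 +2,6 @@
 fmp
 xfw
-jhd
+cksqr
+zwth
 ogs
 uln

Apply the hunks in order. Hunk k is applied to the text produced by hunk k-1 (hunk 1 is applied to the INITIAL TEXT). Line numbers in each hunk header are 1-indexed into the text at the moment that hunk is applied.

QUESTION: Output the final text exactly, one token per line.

Hunk 1: at line 1 remove [vdonj,jyegb] add [xfw,wwrvs,pnw] -> 9 lines: bmn fmp xfw wwrvs pnw ooll ogs uln ovwyh
Hunk 2: at line 2 remove [wwrvs,pnw,ooll] add [jhd] -> 7 lines: bmn fmp xfw jhd ogs uln ovwyh
Hunk 3: at line 2 remove [jhd] add [cksqr,zwth] -> 8 lines: bmn fmp xfw cksqr zwth ogs uln ovwyh

Answer: bmn
fmp
xfw
cksqr
zwth
ogs
uln
ovwyh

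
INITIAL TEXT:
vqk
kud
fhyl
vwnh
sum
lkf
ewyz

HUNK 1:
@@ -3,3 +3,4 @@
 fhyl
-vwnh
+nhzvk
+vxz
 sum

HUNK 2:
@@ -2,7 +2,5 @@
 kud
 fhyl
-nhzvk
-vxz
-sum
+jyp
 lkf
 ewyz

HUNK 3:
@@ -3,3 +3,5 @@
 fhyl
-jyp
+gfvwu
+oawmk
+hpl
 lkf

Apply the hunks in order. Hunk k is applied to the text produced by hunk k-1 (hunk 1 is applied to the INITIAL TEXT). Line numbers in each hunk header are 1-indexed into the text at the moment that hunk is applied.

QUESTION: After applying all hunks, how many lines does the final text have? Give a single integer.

Answer: 8

Derivation:
Hunk 1: at line 3 remove [vwnh] add [nhzvk,vxz] -> 8 lines: vqk kud fhyl nhzvk vxz sum lkf ewyz
Hunk 2: at line 2 remove [nhzvk,vxz,sum] add [jyp] -> 6 lines: vqk kud fhyl jyp lkf ewyz
Hunk 3: at line 3 remove [jyp] add [gfvwu,oawmk,hpl] -> 8 lines: vqk kud fhyl gfvwu oawmk hpl lkf ewyz
Final line count: 8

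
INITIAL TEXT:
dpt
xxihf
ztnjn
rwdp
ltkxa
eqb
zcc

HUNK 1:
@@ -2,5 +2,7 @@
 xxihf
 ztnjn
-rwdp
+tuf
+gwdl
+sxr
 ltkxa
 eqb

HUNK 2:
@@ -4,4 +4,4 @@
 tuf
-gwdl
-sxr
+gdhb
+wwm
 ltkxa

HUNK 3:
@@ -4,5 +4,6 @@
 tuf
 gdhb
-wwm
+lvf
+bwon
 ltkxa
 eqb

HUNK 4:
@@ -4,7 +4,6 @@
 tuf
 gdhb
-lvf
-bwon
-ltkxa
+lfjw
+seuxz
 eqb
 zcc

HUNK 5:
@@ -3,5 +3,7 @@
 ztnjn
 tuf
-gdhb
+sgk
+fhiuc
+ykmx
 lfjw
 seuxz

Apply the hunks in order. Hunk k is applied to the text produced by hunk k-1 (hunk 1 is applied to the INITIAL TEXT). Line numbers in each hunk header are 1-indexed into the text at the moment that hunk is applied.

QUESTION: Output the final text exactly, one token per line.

Hunk 1: at line 2 remove [rwdp] add [tuf,gwdl,sxr] -> 9 lines: dpt xxihf ztnjn tuf gwdl sxr ltkxa eqb zcc
Hunk 2: at line 4 remove [gwdl,sxr] add [gdhb,wwm] -> 9 lines: dpt xxihf ztnjn tuf gdhb wwm ltkxa eqb zcc
Hunk 3: at line 4 remove [wwm] add [lvf,bwon] -> 10 lines: dpt xxihf ztnjn tuf gdhb lvf bwon ltkxa eqb zcc
Hunk 4: at line 4 remove [lvf,bwon,ltkxa] add [lfjw,seuxz] -> 9 lines: dpt xxihf ztnjn tuf gdhb lfjw seuxz eqb zcc
Hunk 5: at line 3 remove [gdhb] add [sgk,fhiuc,ykmx] -> 11 lines: dpt xxihf ztnjn tuf sgk fhiuc ykmx lfjw seuxz eqb zcc

Answer: dpt
xxihf
ztnjn
tuf
sgk
fhiuc
ykmx
lfjw
seuxz
eqb
zcc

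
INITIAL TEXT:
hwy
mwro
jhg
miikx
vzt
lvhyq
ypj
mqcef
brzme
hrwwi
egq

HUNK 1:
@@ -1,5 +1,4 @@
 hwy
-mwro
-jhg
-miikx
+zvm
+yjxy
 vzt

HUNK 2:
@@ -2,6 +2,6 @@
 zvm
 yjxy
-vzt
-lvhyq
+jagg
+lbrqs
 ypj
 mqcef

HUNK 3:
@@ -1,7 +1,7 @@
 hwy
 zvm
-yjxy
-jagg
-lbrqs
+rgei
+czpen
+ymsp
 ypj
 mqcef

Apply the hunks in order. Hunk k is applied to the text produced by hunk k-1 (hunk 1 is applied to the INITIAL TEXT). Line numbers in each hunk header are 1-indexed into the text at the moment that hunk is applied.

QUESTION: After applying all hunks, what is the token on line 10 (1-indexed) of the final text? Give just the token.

Hunk 1: at line 1 remove [mwro,jhg,miikx] add [zvm,yjxy] -> 10 lines: hwy zvm yjxy vzt lvhyq ypj mqcef brzme hrwwi egq
Hunk 2: at line 2 remove [vzt,lvhyq] add [jagg,lbrqs] -> 10 lines: hwy zvm yjxy jagg lbrqs ypj mqcef brzme hrwwi egq
Hunk 3: at line 1 remove [yjxy,jagg,lbrqs] add [rgei,czpen,ymsp] -> 10 lines: hwy zvm rgei czpen ymsp ypj mqcef brzme hrwwi egq
Final line 10: egq

Answer: egq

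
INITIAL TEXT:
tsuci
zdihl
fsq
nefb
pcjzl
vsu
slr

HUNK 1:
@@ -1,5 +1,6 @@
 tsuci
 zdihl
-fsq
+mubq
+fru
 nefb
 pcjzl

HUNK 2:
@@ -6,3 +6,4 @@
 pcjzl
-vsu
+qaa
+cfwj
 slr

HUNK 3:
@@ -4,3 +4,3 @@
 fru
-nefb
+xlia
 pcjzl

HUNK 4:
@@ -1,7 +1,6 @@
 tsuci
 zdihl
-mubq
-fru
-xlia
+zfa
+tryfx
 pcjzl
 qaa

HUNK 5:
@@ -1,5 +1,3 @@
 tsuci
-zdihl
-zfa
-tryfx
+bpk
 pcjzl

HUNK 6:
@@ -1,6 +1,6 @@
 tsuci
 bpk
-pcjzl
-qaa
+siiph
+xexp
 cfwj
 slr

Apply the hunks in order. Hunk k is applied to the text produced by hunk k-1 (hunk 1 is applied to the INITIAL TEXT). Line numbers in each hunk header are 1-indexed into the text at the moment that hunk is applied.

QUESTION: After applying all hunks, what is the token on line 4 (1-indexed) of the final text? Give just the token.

Hunk 1: at line 1 remove [fsq] add [mubq,fru] -> 8 lines: tsuci zdihl mubq fru nefb pcjzl vsu slr
Hunk 2: at line 6 remove [vsu] add [qaa,cfwj] -> 9 lines: tsuci zdihl mubq fru nefb pcjzl qaa cfwj slr
Hunk 3: at line 4 remove [nefb] add [xlia] -> 9 lines: tsuci zdihl mubq fru xlia pcjzl qaa cfwj slr
Hunk 4: at line 1 remove [mubq,fru,xlia] add [zfa,tryfx] -> 8 lines: tsuci zdihl zfa tryfx pcjzl qaa cfwj slr
Hunk 5: at line 1 remove [zdihl,zfa,tryfx] add [bpk] -> 6 lines: tsuci bpk pcjzl qaa cfwj slr
Hunk 6: at line 1 remove [pcjzl,qaa] add [siiph,xexp] -> 6 lines: tsuci bpk siiph xexp cfwj slr
Final line 4: xexp

Answer: xexp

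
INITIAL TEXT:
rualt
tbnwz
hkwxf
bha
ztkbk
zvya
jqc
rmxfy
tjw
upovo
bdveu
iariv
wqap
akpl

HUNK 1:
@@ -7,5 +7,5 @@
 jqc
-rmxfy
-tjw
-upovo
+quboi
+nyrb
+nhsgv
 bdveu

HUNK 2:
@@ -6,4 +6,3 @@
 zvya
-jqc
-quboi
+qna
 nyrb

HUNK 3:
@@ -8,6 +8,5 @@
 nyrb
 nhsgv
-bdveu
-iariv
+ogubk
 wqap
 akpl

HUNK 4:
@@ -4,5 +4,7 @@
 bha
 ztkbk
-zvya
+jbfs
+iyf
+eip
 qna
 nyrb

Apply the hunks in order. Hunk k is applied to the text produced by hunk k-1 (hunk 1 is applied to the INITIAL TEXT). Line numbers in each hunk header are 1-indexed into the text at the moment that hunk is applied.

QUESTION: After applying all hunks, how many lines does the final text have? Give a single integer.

Hunk 1: at line 7 remove [rmxfy,tjw,upovo] add [quboi,nyrb,nhsgv] -> 14 lines: rualt tbnwz hkwxf bha ztkbk zvya jqc quboi nyrb nhsgv bdveu iariv wqap akpl
Hunk 2: at line 6 remove [jqc,quboi] add [qna] -> 13 lines: rualt tbnwz hkwxf bha ztkbk zvya qna nyrb nhsgv bdveu iariv wqap akpl
Hunk 3: at line 8 remove [bdveu,iariv] add [ogubk] -> 12 lines: rualt tbnwz hkwxf bha ztkbk zvya qna nyrb nhsgv ogubk wqap akpl
Hunk 4: at line 4 remove [zvya] add [jbfs,iyf,eip] -> 14 lines: rualt tbnwz hkwxf bha ztkbk jbfs iyf eip qna nyrb nhsgv ogubk wqap akpl
Final line count: 14

Answer: 14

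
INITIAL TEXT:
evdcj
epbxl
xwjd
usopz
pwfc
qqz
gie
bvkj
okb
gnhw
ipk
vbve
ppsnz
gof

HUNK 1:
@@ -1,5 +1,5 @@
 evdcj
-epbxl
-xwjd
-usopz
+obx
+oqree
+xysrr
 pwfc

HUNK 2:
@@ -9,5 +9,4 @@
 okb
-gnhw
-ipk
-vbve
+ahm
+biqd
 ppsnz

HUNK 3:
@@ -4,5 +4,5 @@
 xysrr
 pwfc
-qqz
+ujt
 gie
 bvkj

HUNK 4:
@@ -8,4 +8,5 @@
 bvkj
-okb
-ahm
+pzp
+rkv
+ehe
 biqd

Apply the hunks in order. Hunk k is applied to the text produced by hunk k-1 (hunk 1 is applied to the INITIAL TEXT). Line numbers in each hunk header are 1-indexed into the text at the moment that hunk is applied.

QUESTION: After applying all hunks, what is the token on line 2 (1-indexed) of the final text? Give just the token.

Hunk 1: at line 1 remove [epbxl,xwjd,usopz] add [obx,oqree,xysrr] -> 14 lines: evdcj obx oqree xysrr pwfc qqz gie bvkj okb gnhw ipk vbve ppsnz gof
Hunk 2: at line 9 remove [gnhw,ipk,vbve] add [ahm,biqd] -> 13 lines: evdcj obx oqree xysrr pwfc qqz gie bvkj okb ahm biqd ppsnz gof
Hunk 3: at line 4 remove [qqz] add [ujt] -> 13 lines: evdcj obx oqree xysrr pwfc ujt gie bvkj okb ahm biqd ppsnz gof
Hunk 4: at line 8 remove [okb,ahm] add [pzp,rkv,ehe] -> 14 lines: evdcj obx oqree xysrr pwfc ujt gie bvkj pzp rkv ehe biqd ppsnz gof
Final line 2: obx

Answer: obx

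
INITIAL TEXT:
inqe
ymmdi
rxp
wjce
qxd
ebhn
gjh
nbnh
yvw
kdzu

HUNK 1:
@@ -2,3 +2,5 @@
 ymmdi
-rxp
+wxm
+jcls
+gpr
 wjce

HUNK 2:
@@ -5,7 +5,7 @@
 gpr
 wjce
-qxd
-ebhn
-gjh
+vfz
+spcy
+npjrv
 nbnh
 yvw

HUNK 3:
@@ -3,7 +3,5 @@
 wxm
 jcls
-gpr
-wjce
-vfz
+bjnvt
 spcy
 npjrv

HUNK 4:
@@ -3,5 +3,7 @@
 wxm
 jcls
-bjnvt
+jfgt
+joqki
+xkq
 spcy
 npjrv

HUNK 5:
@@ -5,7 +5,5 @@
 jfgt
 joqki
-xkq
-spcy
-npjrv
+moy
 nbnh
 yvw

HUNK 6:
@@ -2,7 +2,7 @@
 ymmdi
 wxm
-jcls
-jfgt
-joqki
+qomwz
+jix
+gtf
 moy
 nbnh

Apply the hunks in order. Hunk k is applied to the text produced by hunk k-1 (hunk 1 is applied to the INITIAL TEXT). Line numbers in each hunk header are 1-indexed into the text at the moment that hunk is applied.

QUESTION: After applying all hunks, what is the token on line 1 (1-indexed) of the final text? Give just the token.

Hunk 1: at line 2 remove [rxp] add [wxm,jcls,gpr] -> 12 lines: inqe ymmdi wxm jcls gpr wjce qxd ebhn gjh nbnh yvw kdzu
Hunk 2: at line 5 remove [qxd,ebhn,gjh] add [vfz,spcy,npjrv] -> 12 lines: inqe ymmdi wxm jcls gpr wjce vfz spcy npjrv nbnh yvw kdzu
Hunk 3: at line 3 remove [gpr,wjce,vfz] add [bjnvt] -> 10 lines: inqe ymmdi wxm jcls bjnvt spcy npjrv nbnh yvw kdzu
Hunk 4: at line 3 remove [bjnvt] add [jfgt,joqki,xkq] -> 12 lines: inqe ymmdi wxm jcls jfgt joqki xkq spcy npjrv nbnh yvw kdzu
Hunk 5: at line 5 remove [xkq,spcy,npjrv] add [moy] -> 10 lines: inqe ymmdi wxm jcls jfgt joqki moy nbnh yvw kdzu
Hunk 6: at line 2 remove [jcls,jfgt,joqki] add [qomwz,jix,gtf] -> 10 lines: inqe ymmdi wxm qomwz jix gtf moy nbnh yvw kdzu
Final line 1: inqe

Answer: inqe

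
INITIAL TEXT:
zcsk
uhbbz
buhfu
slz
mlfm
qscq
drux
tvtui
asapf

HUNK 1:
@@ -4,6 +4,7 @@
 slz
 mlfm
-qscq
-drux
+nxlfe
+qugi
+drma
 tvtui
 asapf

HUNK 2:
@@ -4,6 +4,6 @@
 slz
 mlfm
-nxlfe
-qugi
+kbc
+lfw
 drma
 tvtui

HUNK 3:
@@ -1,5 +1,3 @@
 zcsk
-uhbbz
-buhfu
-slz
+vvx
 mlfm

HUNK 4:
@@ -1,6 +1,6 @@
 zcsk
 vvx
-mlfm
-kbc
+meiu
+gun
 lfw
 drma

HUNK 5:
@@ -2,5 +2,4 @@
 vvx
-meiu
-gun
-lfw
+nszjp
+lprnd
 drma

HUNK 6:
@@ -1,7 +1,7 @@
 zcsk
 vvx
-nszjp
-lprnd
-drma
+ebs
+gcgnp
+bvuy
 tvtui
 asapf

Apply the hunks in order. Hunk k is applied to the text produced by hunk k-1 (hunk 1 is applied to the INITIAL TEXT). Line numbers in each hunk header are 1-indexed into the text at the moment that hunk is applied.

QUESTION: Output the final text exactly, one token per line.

Hunk 1: at line 4 remove [qscq,drux] add [nxlfe,qugi,drma] -> 10 lines: zcsk uhbbz buhfu slz mlfm nxlfe qugi drma tvtui asapf
Hunk 2: at line 4 remove [nxlfe,qugi] add [kbc,lfw] -> 10 lines: zcsk uhbbz buhfu slz mlfm kbc lfw drma tvtui asapf
Hunk 3: at line 1 remove [uhbbz,buhfu,slz] add [vvx] -> 8 lines: zcsk vvx mlfm kbc lfw drma tvtui asapf
Hunk 4: at line 1 remove [mlfm,kbc] add [meiu,gun] -> 8 lines: zcsk vvx meiu gun lfw drma tvtui asapf
Hunk 5: at line 2 remove [meiu,gun,lfw] add [nszjp,lprnd] -> 7 lines: zcsk vvx nszjp lprnd drma tvtui asapf
Hunk 6: at line 1 remove [nszjp,lprnd,drma] add [ebs,gcgnp,bvuy] -> 7 lines: zcsk vvx ebs gcgnp bvuy tvtui asapf

Answer: zcsk
vvx
ebs
gcgnp
bvuy
tvtui
asapf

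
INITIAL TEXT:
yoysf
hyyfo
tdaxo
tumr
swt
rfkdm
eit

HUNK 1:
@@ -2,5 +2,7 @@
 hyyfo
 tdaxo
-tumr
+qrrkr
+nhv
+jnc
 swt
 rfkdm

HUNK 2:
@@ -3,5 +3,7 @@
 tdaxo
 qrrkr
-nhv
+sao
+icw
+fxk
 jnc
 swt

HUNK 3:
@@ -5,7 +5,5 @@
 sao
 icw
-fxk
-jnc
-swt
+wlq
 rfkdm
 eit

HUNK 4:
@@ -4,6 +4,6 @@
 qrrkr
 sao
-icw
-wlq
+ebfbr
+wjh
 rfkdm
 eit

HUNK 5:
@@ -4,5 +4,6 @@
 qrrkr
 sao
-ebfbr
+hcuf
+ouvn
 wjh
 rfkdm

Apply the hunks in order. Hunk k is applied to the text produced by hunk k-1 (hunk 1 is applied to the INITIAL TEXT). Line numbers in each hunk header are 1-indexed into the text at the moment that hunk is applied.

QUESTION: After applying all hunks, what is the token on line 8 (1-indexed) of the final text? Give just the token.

Hunk 1: at line 2 remove [tumr] add [qrrkr,nhv,jnc] -> 9 lines: yoysf hyyfo tdaxo qrrkr nhv jnc swt rfkdm eit
Hunk 2: at line 3 remove [nhv] add [sao,icw,fxk] -> 11 lines: yoysf hyyfo tdaxo qrrkr sao icw fxk jnc swt rfkdm eit
Hunk 3: at line 5 remove [fxk,jnc,swt] add [wlq] -> 9 lines: yoysf hyyfo tdaxo qrrkr sao icw wlq rfkdm eit
Hunk 4: at line 4 remove [icw,wlq] add [ebfbr,wjh] -> 9 lines: yoysf hyyfo tdaxo qrrkr sao ebfbr wjh rfkdm eit
Hunk 5: at line 4 remove [ebfbr] add [hcuf,ouvn] -> 10 lines: yoysf hyyfo tdaxo qrrkr sao hcuf ouvn wjh rfkdm eit
Final line 8: wjh

Answer: wjh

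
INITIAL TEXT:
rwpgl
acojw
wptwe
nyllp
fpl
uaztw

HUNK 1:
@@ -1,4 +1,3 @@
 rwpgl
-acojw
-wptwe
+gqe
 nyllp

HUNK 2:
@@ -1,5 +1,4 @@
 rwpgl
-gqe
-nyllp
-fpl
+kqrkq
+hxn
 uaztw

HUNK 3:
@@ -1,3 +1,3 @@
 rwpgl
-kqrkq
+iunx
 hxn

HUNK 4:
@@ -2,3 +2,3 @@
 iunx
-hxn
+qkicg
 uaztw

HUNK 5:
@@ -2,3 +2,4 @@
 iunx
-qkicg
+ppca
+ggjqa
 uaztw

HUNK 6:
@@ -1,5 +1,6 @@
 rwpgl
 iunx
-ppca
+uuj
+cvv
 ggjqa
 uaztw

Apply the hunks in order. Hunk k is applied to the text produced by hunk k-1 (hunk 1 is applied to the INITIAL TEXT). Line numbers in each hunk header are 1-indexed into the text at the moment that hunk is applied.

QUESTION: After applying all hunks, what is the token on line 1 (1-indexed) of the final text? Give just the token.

Hunk 1: at line 1 remove [acojw,wptwe] add [gqe] -> 5 lines: rwpgl gqe nyllp fpl uaztw
Hunk 2: at line 1 remove [gqe,nyllp,fpl] add [kqrkq,hxn] -> 4 lines: rwpgl kqrkq hxn uaztw
Hunk 3: at line 1 remove [kqrkq] add [iunx] -> 4 lines: rwpgl iunx hxn uaztw
Hunk 4: at line 2 remove [hxn] add [qkicg] -> 4 lines: rwpgl iunx qkicg uaztw
Hunk 5: at line 2 remove [qkicg] add [ppca,ggjqa] -> 5 lines: rwpgl iunx ppca ggjqa uaztw
Hunk 6: at line 1 remove [ppca] add [uuj,cvv] -> 6 lines: rwpgl iunx uuj cvv ggjqa uaztw
Final line 1: rwpgl

Answer: rwpgl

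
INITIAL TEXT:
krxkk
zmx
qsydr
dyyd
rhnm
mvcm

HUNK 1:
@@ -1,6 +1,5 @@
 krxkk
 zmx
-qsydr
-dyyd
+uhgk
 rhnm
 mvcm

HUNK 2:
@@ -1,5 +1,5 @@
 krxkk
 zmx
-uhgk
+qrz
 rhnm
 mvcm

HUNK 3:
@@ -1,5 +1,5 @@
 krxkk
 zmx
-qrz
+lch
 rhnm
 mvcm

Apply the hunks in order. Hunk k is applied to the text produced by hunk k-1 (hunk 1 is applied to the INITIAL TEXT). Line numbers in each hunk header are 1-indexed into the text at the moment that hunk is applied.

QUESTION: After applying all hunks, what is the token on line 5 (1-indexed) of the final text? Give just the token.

Hunk 1: at line 1 remove [qsydr,dyyd] add [uhgk] -> 5 lines: krxkk zmx uhgk rhnm mvcm
Hunk 2: at line 1 remove [uhgk] add [qrz] -> 5 lines: krxkk zmx qrz rhnm mvcm
Hunk 3: at line 1 remove [qrz] add [lch] -> 5 lines: krxkk zmx lch rhnm mvcm
Final line 5: mvcm

Answer: mvcm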